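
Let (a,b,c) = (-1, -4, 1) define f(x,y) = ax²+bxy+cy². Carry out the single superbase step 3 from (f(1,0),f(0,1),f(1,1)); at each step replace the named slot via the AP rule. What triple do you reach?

start (-1,1,-4) = (f(1,0),f(0,1),f(1,1))
replace slot 3: 2·((-1)+1) − (-4) = 4 → (-1,1,4)

-1,1,4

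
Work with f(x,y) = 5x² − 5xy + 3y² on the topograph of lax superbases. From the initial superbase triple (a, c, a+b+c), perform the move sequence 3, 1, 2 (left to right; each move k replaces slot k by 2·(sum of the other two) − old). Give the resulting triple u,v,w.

start (5,3,3) = (f(1,0),f(0,1),f(1,1))
replace slot 3: 2·(5+3) − 3 = 13 → (5,3,13)
replace slot 1: 2·(3+13) − 5 = 27 → (27,3,13)
replace slot 2: 2·(27+13) − 3 = 77 → (27,77,13)

27,77,13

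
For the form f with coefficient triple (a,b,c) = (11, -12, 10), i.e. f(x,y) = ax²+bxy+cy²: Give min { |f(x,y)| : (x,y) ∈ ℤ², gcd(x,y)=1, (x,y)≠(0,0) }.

translate: b→10 (≡-12 mod 22), so (11,-12,10)→(11,10,9)
flip: (11,10,9)→(9,-10,11)
translate: b→8 (≡-10 mod 18), so (9,-10,11)→(9,8,10)
reduced (well bottom): (9,8,10) with a≤c, −a<b≤a
well minimum = a = 9

9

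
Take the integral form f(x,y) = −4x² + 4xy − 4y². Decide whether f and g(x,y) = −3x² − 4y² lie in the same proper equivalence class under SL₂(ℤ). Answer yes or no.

D₁ = -48, D₂ = -48
f is negative-definite; reduce −f:
−f: translate: b→4 (≡-4 mod 8), so (4,-4,4)→(4,4,4)
−f: reduced (well bottom): (4,4,4) with a≤c, −a<b≤a
flip sign back: reduced form of f is (-4,-4,-4)
g is negative-definite; reduce −g:
−g: reduced (well bottom): (3,0,4) with a≤c, −a<b≤a
flip sign back: reduced form of g is (-3,0,-4)
reduced forms (-4, -4, -4) vs (-3, 0, -4) ⇒ inequivalent

no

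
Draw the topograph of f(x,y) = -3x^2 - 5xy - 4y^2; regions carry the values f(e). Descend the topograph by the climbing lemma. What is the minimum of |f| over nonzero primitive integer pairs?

translate: b→-1 (≡5 mod 6), so (3,5,4)→(3,-1,2)
flip: (3,-1,2)→(2,1,3)
reduced (well bottom): (2,1,3) with a≤c, −a<b≤a
well minimum |f| = |-2| = 2 (negative-definite)

2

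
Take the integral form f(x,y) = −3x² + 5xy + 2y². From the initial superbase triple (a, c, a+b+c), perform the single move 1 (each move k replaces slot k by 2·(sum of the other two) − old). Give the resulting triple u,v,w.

start (-3,2,4) = (f(1,0),f(0,1),f(1,1))
replace slot 1: 2·(2+4) − (-3) = 15 → (15,2,4)

15,2,4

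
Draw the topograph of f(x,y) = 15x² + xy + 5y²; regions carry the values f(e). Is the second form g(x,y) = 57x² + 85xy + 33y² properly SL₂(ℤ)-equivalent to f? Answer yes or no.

D₁ = -299, D₂ = -299
f: flip: (15,1,5)→(5,-1,15)
f: reduced (well bottom): (5,-1,15) with a≤c, −a<b≤a
g: translate: b→-29 (≡85 mod 114), so (57,85,33)→(57,-29,5)
g: flip: (57,-29,5)→(5,29,57)
g: translate: b→-1 (≡29 mod 10), so (5,29,57)→(5,-1,15)
g: reduced (well bottom): (5,-1,15) with a≤c, −a<b≤a
reduced forms (5, -1, 15) vs (5, -1, 15) ⇒ equivalent

yes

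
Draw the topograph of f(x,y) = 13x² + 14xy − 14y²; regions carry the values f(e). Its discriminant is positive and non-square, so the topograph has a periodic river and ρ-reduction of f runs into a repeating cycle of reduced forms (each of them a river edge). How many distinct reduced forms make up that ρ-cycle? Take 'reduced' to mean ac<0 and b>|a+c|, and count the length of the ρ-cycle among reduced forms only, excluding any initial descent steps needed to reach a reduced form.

D = 924, ⌊√D⌋ = 30
river: ρ → (-14,14,13)
river: ρ → (13,12,-15)
river: ρ → (-15,18,10)
river: ρ → (10,22,-11)
river: ρ → (-11,22,10)
river: ρ → (10,18,-15)
river: ρ → (-15,12,13)
river: ρ → (13,14,-14)
ρ-cycle length = 8 (tail of 0 descent steps not counted)

8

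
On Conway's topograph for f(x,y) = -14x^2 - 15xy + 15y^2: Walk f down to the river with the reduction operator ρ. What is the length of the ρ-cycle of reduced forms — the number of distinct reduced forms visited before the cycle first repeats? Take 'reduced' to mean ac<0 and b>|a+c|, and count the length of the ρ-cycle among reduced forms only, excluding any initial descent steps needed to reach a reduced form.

D = 1065, ⌊√D⌋ = 32
descent: ρ → (15,15,-14)  [lands on river]
river: ρ → (-14,13,16)
river: ρ → (16,19,-11)
river: ρ → (-11,25,10)
river: ρ → (10,15,-21)
river: ρ → (-21,27,4)
river: ρ → (4,29,-14)
river: ρ → (-14,27,6)
river: ρ → (6,21,-26)
river: ρ → (-26,31,1)
river: ρ → (1,31,-26)
river: ρ → (-26,21,6)
river: ρ → (6,27,-14)
river: ρ → (-14,29,4)
river: ρ → (4,27,-21)
river: ρ → (-21,15,10)
river: ρ → (10,25,-11)
river: ρ → (-11,19,16)
river: ρ → (16,13,-14)
river: ρ → (-14,15,15)
ρ-cycle length = 20 (tail of 1 descent step not counted)

20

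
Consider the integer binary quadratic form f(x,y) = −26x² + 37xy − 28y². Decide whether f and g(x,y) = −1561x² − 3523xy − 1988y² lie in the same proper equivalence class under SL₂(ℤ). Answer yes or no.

D₁ = -1543, D₂ = -1543
f is negative-definite; reduce −f:
−f: translate: b→15 (≡-37 mod 52), so (26,-37,28)→(26,15,17)
−f: flip: (26,15,17)→(17,-15,26)
−f: reduced (well bottom): (17,-15,26) with a≤c, −a<b≤a
flip sign back: reduced form of f is (-17,15,-26)
g is negative-definite; reduce −g:
−g: translate: b→401 (≡3523 mod 3122), so (1561,3523,1988)→(1561,401,26)
−g: flip: (1561,401,26)→(26,-401,1561)
−g: translate: b→15 (≡-401 mod 52), so (26,-401,1561)→(26,15,17)
−g: flip: (26,15,17)→(17,-15,26)
−g: reduced (well bottom): (17,-15,26) with a≤c, −a<b≤a
flip sign back: reduced form of g is (-17,15,-26)
reduced forms (-17, 15, -26) vs (-17, 15, -26) ⇒ equivalent

yes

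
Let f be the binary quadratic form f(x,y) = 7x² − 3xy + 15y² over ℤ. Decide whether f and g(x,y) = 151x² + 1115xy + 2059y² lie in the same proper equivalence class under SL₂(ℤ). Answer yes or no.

D₁ = -411, D₂ = -411
f: reduced (well bottom): (7,-3,15) with a≤c, −a<b≤a
g: translate: b→-93 (≡1115 mod 302), so (151,1115,2059)→(151,-93,15)
g: flip: (151,-93,15)→(15,93,151)
g: translate: b→3 (≡93 mod 30), so (15,93,151)→(15,3,7)
g: flip: (15,3,7)→(7,-3,15)
g: reduced (well bottom): (7,-3,15) with a≤c, −a<b≤a
reduced forms (7, -3, 15) vs (7, -3, 15) ⇒ equivalent

yes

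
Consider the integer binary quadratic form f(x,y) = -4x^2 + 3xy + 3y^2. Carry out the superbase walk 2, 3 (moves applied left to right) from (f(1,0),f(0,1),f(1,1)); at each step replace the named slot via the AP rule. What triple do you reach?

start (-4,3,2) = (f(1,0),f(0,1),f(1,1))
replace slot 2: 2·((-4)+2) − 3 = -7 → (-4,-7,2)
replace slot 3: 2·((-4)+(-7)) − 2 = -24 → (-4,-7,-24)

-4,-7,-24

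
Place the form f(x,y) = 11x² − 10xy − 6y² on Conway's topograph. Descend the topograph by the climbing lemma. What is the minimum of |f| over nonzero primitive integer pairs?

descent: ρ → (-6,10,11)  [lands on river]
river: ρ → (11,12,-5)
river: ρ → (-5,18,2)
river: ρ → (2,18,-5)
river: ρ → (-5,12,11)
river: ρ → (11,10,-6)
river: ρ → (-6,14,7)
river: ρ → (7,14,-6)
closes: descent 1, river 8
min |a| on river = 2

2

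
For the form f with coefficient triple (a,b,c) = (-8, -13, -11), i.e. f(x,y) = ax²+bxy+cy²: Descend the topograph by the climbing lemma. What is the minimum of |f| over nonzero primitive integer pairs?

translate: b→-3 (≡13 mod 16), so (8,13,11)→(8,-3,6)
flip: (8,-3,6)→(6,3,8)
reduced (well bottom): (6,3,8) with a≤c, −a<b≤a
well minimum |f| = |-6| = 6 (negative-definite)

6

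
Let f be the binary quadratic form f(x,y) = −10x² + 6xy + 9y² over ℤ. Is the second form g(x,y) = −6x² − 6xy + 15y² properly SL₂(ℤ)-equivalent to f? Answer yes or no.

D₁ = 396, D₂ = 396
river cycle of f (length 4): (9, 12, -7), (-7, 16, 5), (5, 14, -10), (-10, 6, 9)
river cycle of g (length 2): (-6, 18, 3), (3, 18, -6)
cycles differ ⇒ inequivalent

no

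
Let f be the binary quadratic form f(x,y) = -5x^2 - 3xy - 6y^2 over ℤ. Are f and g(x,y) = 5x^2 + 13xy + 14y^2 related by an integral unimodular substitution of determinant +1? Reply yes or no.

D₁ = -111, D₂ = -111
f is negative-definite; reduce −f:
−f: reduced (well bottom): (5,3,6) with a≤c, −a<b≤a
flip sign back: reduced form of f is (-5,-3,-6)
g: translate: b→3 (≡13 mod 10), so (5,13,14)→(5,3,6)
g: reduced (well bottom): (5,3,6) with a≤c, −a<b≤a
reduced forms (-5, -3, -6) vs (5, 3, 6) ⇒ inequivalent

no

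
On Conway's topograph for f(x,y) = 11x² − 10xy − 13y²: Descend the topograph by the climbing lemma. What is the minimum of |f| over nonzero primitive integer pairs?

descent: ρ → (-13,10,11)  [lands on river]
river: ρ → (11,12,-12)
river: ρ → (-12,12,11)
river: ρ → (11,10,-13)
river: ρ → (-13,16,8)
river: ρ → (8,16,-13)
closes: descent 1, river 6
min |a| on river = 8

8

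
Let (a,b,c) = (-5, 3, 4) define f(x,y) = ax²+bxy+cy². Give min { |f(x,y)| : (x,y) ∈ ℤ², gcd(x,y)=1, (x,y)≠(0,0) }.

river: ρ → (4,5,-4)
river: ρ → (-4,3,5)
river: ρ → (5,7,-2)
river: ρ → (-2,9,1)
river: ρ → (1,9,-2)
river: ρ → (-2,7,5)
river: ρ → (5,3,-4)
river: ρ → (-4,5,4)
river: ρ → (4,3,-5)
river: ρ → (-5,7,2)
river: ρ → (2,9,-1)
river: ρ → (-1,9,2)
river: ρ → (2,7,-5)
river: ρ → (-5,3,4)
closes: descent 0, river 14
min |a| on river = 1

1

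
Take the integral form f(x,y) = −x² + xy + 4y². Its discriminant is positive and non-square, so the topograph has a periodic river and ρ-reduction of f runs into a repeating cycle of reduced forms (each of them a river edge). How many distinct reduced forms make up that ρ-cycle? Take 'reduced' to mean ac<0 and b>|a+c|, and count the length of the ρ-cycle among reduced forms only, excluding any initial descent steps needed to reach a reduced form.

D = 17, ⌊√D⌋ = 4
descent: ρ → (4,-1,-1)
descent: ρ → (-1,3,2)  [lands on river]
river: ρ → (2,1,-2)
river: ρ → (-2,3,1)
river: ρ → (1,3,-2)
river: ρ → (-2,1,2)
river: ρ → (2,3,-1)
ρ-cycle length = 6 (tail of 2 descent steps not counted)

6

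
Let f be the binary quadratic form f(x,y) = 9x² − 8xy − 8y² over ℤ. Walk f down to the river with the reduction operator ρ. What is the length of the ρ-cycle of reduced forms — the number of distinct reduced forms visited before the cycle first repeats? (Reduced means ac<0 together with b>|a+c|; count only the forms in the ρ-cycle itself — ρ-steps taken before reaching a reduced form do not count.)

D = 352, ⌊√D⌋ = 18
descent: ρ → (-8,8,9)  [lands on river]
river: ρ → (9,10,-7)
river: ρ → (-7,18,1)
river: ρ → (1,18,-7)
river: ρ → (-7,10,9)
river: ρ → (9,8,-8)
ρ-cycle length = 6 (tail of 1 descent step not counted)

6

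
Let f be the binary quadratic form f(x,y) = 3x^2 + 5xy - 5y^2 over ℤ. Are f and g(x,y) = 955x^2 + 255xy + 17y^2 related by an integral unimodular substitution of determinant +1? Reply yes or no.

D₁ = 85, D₂ = 85
river cycle of f (length 6): (-5, 5, 3), (3, 7, -3), (-3, 5, 5), (5, 5, -3), (-3, 7, 3), (3, 5, -5)
river cycle of g (length 6): (3, 7, -3), (-3, 5, 5), (5, 5, -3), (-3, 7, 3), (3, 5, -5), (-5, 5, 3)
cycles coincide ⇒ equivalent

yes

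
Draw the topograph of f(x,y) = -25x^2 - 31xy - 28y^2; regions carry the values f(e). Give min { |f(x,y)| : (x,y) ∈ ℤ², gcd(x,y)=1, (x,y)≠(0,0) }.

translate: b→-19 (≡31 mod 50), so (25,31,28)→(25,-19,22)
flip: (25,-19,22)→(22,19,25)
reduced (well bottom): (22,19,25) with a≤c, −a<b≤a
well minimum |f| = |-22| = 22 (negative-definite)

22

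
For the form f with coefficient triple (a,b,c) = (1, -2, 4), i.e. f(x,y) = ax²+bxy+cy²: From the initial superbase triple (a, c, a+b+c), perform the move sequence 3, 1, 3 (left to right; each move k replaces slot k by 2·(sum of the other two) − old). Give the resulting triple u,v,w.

start (1,4,3) = (f(1,0),f(0,1),f(1,1))
replace slot 3: 2·(1+4) − 3 = 7 → (1,4,7)
replace slot 1: 2·(4+7) − 1 = 21 → (21,4,7)
replace slot 3: 2·(21+4) − 7 = 43 → (21,4,43)

21,4,43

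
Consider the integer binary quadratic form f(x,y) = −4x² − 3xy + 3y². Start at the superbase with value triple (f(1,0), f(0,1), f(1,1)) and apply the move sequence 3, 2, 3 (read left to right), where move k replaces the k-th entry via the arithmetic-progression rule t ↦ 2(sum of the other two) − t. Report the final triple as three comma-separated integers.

start (-4,3,-4) = (f(1,0),f(0,1),f(1,1))
replace slot 3: 2·((-4)+3) − (-4) = 2 → (-4,3,2)
replace slot 2: 2·((-4)+2) − 3 = -7 → (-4,-7,2)
replace slot 3: 2·((-4)+(-7)) − 2 = -24 → (-4,-7,-24)

-4,-7,-24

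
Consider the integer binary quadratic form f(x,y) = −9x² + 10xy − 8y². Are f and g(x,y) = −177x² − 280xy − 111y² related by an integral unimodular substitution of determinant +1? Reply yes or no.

D₁ = -188, D₂ = -188
f is negative-definite; reduce −f:
−f: translate: b→8 (≡-10 mod 18), so (9,-10,8)→(9,8,7)
−f: flip: (9,8,7)→(7,-8,9)
−f: translate: b→6 (≡-8 mod 14), so (7,-8,9)→(7,6,8)
−f: reduced (well bottom): (7,6,8) with a≤c, −a<b≤a
flip sign back: reduced form of f is (-7,-6,-8)
g is negative-definite; reduce −g:
−g: translate: b→-74 (≡280 mod 354), so (177,280,111)→(177,-74,8)
−g: flip: (177,-74,8)→(8,74,177)
−g: translate: b→-6 (≡74 mod 16), so (8,74,177)→(8,-6,7)
−g: flip: (8,-6,7)→(7,6,8)
−g: reduced (well bottom): (7,6,8) with a≤c, −a<b≤a
flip sign back: reduced form of g is (-7,-6,-8)
reduced forms (-7, -6, -8) vs (-7, -6, -8) ⇒ equivalent

yes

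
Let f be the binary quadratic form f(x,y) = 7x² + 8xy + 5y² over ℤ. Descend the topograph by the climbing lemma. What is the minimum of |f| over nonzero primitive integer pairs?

translate: b→-6 (≡8 mod 14), so (7,8,5)→(7,-6,4)
flip: (7,-6,4)→(4,6,7)
translate: b→-2 (≡6 mod 8), so (4,6,7)→(4,-2,5)
reduced (well bottom): (4,-2,5) with a≤c, −a<b≤a
well minimum = a = 4

4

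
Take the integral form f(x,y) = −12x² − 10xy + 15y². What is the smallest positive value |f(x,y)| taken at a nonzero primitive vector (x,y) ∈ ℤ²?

descent: ρ → (15,10,-12)  [lands on river]
river: ρ → (-12,14,13)
river: ρ → (13,12,-13)
river: ρ → (-13,14,12)
river: ρ → (12,10,-15)
river: ρ → (-15,20,7)
river: ρ → (7,22,-12)
river: ρ → (-12,26,3)
river: ρ → (3,28,-3)
river: ρ → (-3,26,12)
river: ρ → (12,22,-7)
river: ρ → (-7,20,15)
closes: descent 1, river 12
min |a| on river = 3

3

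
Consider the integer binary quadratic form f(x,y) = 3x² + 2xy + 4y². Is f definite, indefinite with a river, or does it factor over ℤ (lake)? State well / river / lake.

D = b²−4ac = 2² − 4·3·4 = -44
D < 0 ⇒ definite ⇒ every region one sign ⇒ single well

well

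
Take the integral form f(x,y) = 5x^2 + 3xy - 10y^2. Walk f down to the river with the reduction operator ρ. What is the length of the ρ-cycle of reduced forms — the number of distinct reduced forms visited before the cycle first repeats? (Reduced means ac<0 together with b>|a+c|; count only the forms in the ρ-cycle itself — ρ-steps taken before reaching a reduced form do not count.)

D = 209, ⌊√D⌋ = 14
descent: ρ → (-10,-3,5)
descent: ρ → (5,13,-2)  [lands on river]
river: ρ → (-2,11,11)
river: ρ → (11,11,-2)
river: ρ → (-2,13,5)
river: ρ → (5,7,-8)
river: ρ → (-8,9,4)
river: ρ → (4,7,-10)
river: ρ → (-10,13,1)
river: ρ → (1,13,-10)
river: ρ → (-10,7,4)
river: ρ → (4,9,-8)
river: ρ → (-8,7,5)
ρ-cycle length = 12 (tail of 2 descent steps not counted)

12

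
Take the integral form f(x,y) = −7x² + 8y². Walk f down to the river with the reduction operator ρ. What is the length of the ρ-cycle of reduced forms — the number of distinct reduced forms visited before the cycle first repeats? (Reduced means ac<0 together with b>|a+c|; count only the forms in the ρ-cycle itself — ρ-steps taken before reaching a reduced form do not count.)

D = 224, ⌊√D⌋ = 14
descent: ρ → (8,0,-7)
descent: ρ → (-7,14,1)  [lands on river]
river: ρ → (1,14,-7)
ρ-cycle length = 2 (tail of 2 descent steps not counted)

2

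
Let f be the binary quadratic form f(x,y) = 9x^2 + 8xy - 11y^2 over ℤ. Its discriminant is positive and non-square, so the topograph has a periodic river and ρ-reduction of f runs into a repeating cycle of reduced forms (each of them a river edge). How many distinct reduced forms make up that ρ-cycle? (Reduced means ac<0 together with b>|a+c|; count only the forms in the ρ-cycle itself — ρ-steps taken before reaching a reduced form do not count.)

D = 460, ⌊√D⌋ = 21
river: ρ → (-11,14,6)
river: ρ → (6,10,-15)
river: ρ → (-15,20,1)
river: ρ → (1,20,-15)
river: ρ → (-15,10,6)
river: ρ → (6,14,-11)
river: ρ → (-11,8,9)
river: ρ → (9,10,-10)
river: ρ → (-10,10,9)
river: ρ → (9,8,-11)
ρ-cycle length = 10 (tail of 0 descent steps not counted)

10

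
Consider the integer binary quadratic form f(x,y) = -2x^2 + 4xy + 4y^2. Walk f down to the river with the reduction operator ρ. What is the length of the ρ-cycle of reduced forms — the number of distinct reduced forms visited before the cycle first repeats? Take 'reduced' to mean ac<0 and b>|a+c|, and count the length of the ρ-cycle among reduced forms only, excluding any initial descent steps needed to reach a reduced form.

D = 48, ⌊√D⌋ = 6
river: ρ → (4,4,-2)
river: ρ → (-2,4,4)
ρ-cycle length = 2 (tail of 0 descent steps not counted)

2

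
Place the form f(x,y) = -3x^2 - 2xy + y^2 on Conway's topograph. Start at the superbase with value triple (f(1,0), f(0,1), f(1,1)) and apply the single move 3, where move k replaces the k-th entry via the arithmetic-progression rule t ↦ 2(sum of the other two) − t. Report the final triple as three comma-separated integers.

start (-3,1,-4) = (f(1,0),f(0,1),f(1,1))
replace slot 3: 2·((-3)+1) − (-4) = 0 → (-3,1,0)

-3,1,0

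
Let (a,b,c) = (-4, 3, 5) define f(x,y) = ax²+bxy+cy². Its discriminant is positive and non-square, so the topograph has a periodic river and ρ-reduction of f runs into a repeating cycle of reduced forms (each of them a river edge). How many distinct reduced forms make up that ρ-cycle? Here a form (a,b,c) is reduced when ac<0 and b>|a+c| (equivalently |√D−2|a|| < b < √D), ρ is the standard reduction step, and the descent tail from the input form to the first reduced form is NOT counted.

D = 89, ⌊√D⌋ = 9
river: ρ → (5,7,-2)
river: ρ → (-2,9,1)
river: ρ → (1,9,-2)
river: ρ → (-2,7,5)
river: ρ → (5,3,-4)
river: ρ → (-4,5,4)
river: ρ → (4,3,-5)
river: ρ → (-5,7,2)
river: ρ → (2,9,-1)
river: ρ → (-1,9,2)
river: ρ → (2,7,-5)
river: ρ → (-5,3,4)
river: ρ → (4,5,-4)
river: ρ → (-4,3,5)
ρ-cycle length = 14 (tail of 0 descent steps not counted)

14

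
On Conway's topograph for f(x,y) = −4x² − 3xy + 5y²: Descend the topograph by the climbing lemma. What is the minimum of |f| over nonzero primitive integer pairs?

descent: ρ → (5,3,-4)  [lands on river]
river: ρ → (-4,5,4)
river: ρ → (4,3,-5)
river: ρ → (-5,7,2)
river: ρ → (2,9,-1)
river: ρ → (-1,9,2)
river: ρ → (2,7,-5)
river: ρ → (-5,3,4)
river: ρ → (4,5,-4)
river: ρ → (-4,3,5)
river: ρ → (5,7,-2)
river: ρ → (-2,9,1)
river: ρ → (1,9,-2)
river: ρ → (-2,7,5)
closes: descent 1, river 14
min |a| on river = 1

1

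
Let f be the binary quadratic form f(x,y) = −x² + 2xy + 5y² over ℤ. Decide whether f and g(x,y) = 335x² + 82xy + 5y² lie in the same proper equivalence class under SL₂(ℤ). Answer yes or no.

D₁ = 24, D₂ = 24
river cycle of f (length 2): (-1, 4, 2), (2, 4, -1)
river cycle of g (length 2): (-1, 4, 2), (2, 4, -1)
cycles coincide ⇒ equivalent

yes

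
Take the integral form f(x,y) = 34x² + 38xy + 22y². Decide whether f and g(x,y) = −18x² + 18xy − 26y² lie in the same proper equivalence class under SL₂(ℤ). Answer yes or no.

D₁ = -1548, D₂ = -1548
f: translate: b→-30 (≡38 mod 68), so (34,38,22)→(34,-30,18)
f: flip: (34,-30,18)→(18,30,34)
f: translate: b→-6 (≡30 mod 36), so (18,30,34)→(18,-6,22)
f: reduced (well bottom): (18,-6,22) with a≤c, −a<b≤a
g is negative-definite; reduce −g:
−g: translate: b→18 (≡-18 mod 36), so (18,-18,26)→(18,18,26)
−g: reduced (well bottom): (18,18,26) with a≤c, −a<b≤a
flip sign back: reduced form of g is (-18,-18,-26)
reduced forms (18, -6, 22) vs (-18, -18, -26) ⇒ inequivalent

no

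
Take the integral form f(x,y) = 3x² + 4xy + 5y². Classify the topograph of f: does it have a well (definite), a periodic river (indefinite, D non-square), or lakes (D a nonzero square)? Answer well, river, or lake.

D = b²−4ac = 4² − 4·3·5 = -44
D < 0 ⇒ definite ⇒ every region one sign ⇒ single well

well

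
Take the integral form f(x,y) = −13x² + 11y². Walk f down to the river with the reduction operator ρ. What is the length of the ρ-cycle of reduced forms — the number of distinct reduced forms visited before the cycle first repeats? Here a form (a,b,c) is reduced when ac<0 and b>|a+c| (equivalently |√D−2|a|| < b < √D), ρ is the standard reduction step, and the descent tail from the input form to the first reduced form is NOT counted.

D = 572, ⌊√D⌋ = 23
descent: ρ → (11,22,-2)  [lands on river]
river: ρ → (-2,22,11)
ρ-cycle length = 2 (tail of 1 descent step not counted)

2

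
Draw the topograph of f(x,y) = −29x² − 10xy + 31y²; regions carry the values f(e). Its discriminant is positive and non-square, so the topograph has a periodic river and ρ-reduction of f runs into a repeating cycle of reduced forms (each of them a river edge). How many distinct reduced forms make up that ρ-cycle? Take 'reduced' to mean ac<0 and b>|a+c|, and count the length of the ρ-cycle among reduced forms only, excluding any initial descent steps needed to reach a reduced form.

D = 3696, ⌊√D⌋ = 60
descent: ρ → (31,10,-29)  [lands on river]
river: ρ → (-29,48,12)
river: ρ → (12,48,-29)
river: ρ → (-29,10,31)
river: ρ → (31,52,-8)
river: ρ → (-8,60,3)
river: ρ → (3,60,-8)
river: ρ → (-8,52,31)
ρ-cycle length = 8 (tail of 1 descent step not counted)

8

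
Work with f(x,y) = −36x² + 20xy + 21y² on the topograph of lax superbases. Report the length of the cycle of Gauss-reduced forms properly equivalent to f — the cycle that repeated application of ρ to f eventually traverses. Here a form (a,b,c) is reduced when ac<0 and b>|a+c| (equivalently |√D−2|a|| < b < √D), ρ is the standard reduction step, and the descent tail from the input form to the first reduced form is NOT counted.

D = 3424, ⌊√D⌋ = 58
river: ρ → (21,22,-35)
river: ρ → (-35,48,8)
river: ρ → (8,48,-35)
river: ρ → (-35,22,21)
river: ρ → (21,20,-36)
river: ρ → (-36,52,5)
river: ρ → (5,58,-3)
river: ρ → (-3,56,24)
river: ρ → (24,40,-19)
river: ρ → (-19,36,28)
river: ρ → (28,20,-27)
river: ρ → (-27,34,21)
river: ρ → (21,50,-11)
river: ρ → (-11,38,45)
river: ρ → (45,52,-4)
river: ρ → (-4,52,45)
river: ρ → (45,38,-11)
river: ρ → (-11,50,21)
river: ρ → (21,34,-27)
river: ρ → (-27,20,28)
river: ρ → (28,36,-19)
river: ρ → (-19,40,24)
river: ρ → (24,56,-3)
river: ρ → (-3,58,5)
river: ρ → (5,52,-36)
river: ρ → (-36,20,21)
ρ-cycle length = 26 (tail of 0 descent steps not counted)

26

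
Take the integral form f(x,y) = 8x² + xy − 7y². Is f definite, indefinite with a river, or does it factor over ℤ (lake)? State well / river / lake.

D = b²−4ac = 1² − 4·8·(-7) = 225
D = 15² is a perfect square ⇒ form factors over ℤ ⇒ lakes

lake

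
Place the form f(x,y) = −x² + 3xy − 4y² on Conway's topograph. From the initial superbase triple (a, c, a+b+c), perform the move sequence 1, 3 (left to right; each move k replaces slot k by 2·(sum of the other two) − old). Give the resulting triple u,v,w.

start (-1,-4,-2) = (f(1,0),f(0,1),f(1,1))
replace slot 1: 2·((-4)+(-2)) − (-1) = -11 → (-11,-4,-2)
replace slot 3: 2·((-11)+(-4)) − (-2) = -28 → (-11,-4,-28)

-11,-4,-28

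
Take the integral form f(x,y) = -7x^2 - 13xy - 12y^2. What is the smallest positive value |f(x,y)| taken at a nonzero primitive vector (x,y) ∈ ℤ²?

translate: b→-1 (≡13 mod 14), so (7,13,12)→(7,-1,6)
flip: (7,-1,6)→(6,1,7)
reduced (well bottom): (6,1,7) with a≤c, −a<b≤a
well minimum |f| = |-6| = 6 (negative-definite)

6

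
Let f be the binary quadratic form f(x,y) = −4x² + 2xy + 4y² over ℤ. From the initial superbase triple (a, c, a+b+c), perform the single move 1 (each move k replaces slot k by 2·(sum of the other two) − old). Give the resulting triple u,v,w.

start (-4,4,2) = (f(1,0),f(0,1),f(1,1))
replace slot 1: 2·(4+2) − (-4) = 16 → (16,4,2)

16,4,2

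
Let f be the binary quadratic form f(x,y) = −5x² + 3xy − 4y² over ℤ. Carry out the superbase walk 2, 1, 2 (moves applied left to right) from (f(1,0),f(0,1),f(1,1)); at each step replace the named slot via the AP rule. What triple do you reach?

start (-5,-4,-6) = (f(1,0),f(0,1),f(1,1))
replace slot 2: 2·((-5)+(-6)) − (-4) = -18 → (-5,-18,-6)
replace slot 1: 2·((-18)+(-6)) − (-5) = -43 → (-43,-18,-6)
replace slot 2: 2·((-43)+(-6)) − (-18) = -80 → (-43,-80,-6)

-43,-80,-6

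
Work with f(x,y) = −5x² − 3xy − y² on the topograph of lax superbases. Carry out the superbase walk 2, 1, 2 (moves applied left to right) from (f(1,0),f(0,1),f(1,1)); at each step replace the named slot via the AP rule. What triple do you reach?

start (-5,-1,-9) = (f(1,0),f(0,1),f(1,1))
replace slot 2: 2·((-5)+(-9)) − (-1) = -27 → (-5,-27,-9)
replace slot 1: 2·((-27)+(-9)) − (-5) = -67 → (-67,-27,-9)
replace slot 2: 2·((-67)+(-9)) − (-27) = -125 → (-67,-125,-9)

-67,-125,-9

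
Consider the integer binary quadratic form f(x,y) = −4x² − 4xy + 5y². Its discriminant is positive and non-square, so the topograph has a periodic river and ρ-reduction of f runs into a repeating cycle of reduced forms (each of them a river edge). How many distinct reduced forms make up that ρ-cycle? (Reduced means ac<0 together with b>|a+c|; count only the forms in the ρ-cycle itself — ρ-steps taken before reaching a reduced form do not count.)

D = 96, ⌊√D⌋ = 9
descent: ρ → (5,4,-4)  [lands on river]
river: ρ → (-4,4,5)
river: ρ → (5,6,-3)
river: ρ → (-3,6,5)
ρ-cycle length = 4 (tail of 1 descent step not counted)

4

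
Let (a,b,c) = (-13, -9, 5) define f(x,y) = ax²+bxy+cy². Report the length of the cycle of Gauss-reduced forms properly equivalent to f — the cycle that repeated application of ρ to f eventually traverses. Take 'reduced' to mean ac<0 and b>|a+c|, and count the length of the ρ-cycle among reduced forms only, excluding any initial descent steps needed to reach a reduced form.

D = 341, ⌊√D⌋ = 18
descent: ρ → (5,9,-13)  [lands on river]
river: ρ → (-13,17,1)
river: ρ → (1,17,-13)
river: ρ → (-13,9,5)
river: ρ → (5,11,-11)
river: ρ → (-11,11,5)
ρ-cycle length = 6 (tail of 1 descent step not counted)

6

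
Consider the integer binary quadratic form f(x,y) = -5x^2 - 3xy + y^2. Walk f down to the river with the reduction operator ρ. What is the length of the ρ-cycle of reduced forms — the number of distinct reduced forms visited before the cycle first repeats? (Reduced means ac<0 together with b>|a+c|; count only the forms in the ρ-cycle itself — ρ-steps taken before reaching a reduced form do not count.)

D = 29, ⌊√D⌋ = 5
descent: ρ → (1,5,-1)  [lands on river]
river: ρ → (-1,5,1)
ρ-cycle length = 2 (tail of 1 descent step not counted)

2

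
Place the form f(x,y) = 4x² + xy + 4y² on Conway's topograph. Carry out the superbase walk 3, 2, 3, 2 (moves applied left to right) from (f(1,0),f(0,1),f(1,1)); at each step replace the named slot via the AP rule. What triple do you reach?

start (4,4,9) = (f(1,0),f(0,1),f(1,1))
replace slot 3: 2·(4+4) − 9 = 7 → (4,4,7)
replace slot 2: 2·(4+7) − 4 = 18 → (4,18,7)
replace slot 3: 2·(4+18) − 7 = 37 → (4,18,37)
replace slot 2: 2·(4+37) − 18 = 64 → (4,64,37)

4,64,37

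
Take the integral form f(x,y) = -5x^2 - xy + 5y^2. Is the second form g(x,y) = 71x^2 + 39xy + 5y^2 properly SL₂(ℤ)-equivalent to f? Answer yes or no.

D₁ = 101, D₂ = 101
river cycle of f (length 6): (5, 1, -5), (-5, 9, 1), (1, 9, -5), (-5, 1, 5), (5, 9, -1), (-1, 9, 5)
river cycle of g (length 6): (5, 1, -5), (-5, 9, 1), (1, 9, -5), (-5, 1, 5), (5, 9, -1), (-1, 9, 5)
cycles coincide ⇒ equivalent

yes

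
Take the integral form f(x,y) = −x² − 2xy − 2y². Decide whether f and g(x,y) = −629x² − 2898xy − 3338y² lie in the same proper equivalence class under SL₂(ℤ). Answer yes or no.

D₁ = -4, D₂ = -4
f is negative-definite; reduce −f:
−f: translate: b→0 (≡2 mod 2), so (1,2,2)→(1,0,1)
−f: reduced (well bottom): (1,0,1) with a≤c, −a<b≤a
flip sign back: reduced form of f is (-1,0,-1)
g is negative-definite; reduce −g:
−g: translate: b→382 (≡2898 mod 1258), so (629,2898,3338)→(629,382,58)
−g: flip: (629,382,58)→(58,-382,629)
−g: translate: b→-34 (≡-382 mod 116), so (58,-382,629)→(58,-34,5)
−g: flip: (58,-34,5)→(5,34,58)
−g: translate: b→4 (≡34 mod 10), so (5,34,58)→(5,4,1)
−g: flip: (5,4,1)→(1,-4,5)
−g: translate: b→0 (≡-4 mod 2), so (1,-4,5)→(1,0,1)
−g: reduced (well bottom): (1,0,1) with a≤c, −a<b≤a
flip sign back: reduced form of g is (-1,0,-1)
reduced forms (-1, 0, -1) vs (-1, 0, -1) ⇒ equivalent

yes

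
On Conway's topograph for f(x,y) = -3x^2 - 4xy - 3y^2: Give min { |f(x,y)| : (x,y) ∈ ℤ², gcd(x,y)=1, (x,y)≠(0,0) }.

translate: b→-2 (≡4 mod 6), so (3,4,3)→(3,-2,2)
flip: (3,-2,2)→(2,2,3)
reduced (well bottom): (2,2,3) with a≤c, −a<b≤a
well minimum |f| = |-2| = 2 (negative-definite)

2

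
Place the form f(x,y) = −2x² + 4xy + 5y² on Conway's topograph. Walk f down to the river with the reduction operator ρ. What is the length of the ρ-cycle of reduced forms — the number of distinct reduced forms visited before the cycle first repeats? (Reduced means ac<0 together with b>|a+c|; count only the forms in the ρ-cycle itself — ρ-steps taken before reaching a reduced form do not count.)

D = 56, ⌊√D⌋ = 7
river: ρ → (5,6,-1)
river: ρ → (-1,6,5)
river: ρ → (5,4,-2)
river: ρ → (-2,4,5)
ρ-cycle length = 4 (tail of 0 descent steps not counted)

4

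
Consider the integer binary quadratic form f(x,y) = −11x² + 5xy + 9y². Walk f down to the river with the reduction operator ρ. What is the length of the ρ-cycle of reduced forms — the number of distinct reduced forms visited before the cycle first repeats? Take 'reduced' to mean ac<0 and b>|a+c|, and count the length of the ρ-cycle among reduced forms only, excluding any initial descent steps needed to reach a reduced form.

D = 421, ⌊√D⌋ = 20
river: ρ → (9,13,-7)
river: ρ → (-7,15,7)
river: ρ → (7,13,-9)
river: ρ → (-9,5,11)
river: ρ → (11,17,-3)
river: ρ → (-3,19,5)
river: ρ → (5,11,-15)
river: ρ → (-15,19,1)
river: ρ → (1,19,-15)
river: ρ → (-15,11,5)
river: ρ → (5,19,-3)
river: ρ → (-3,17,11)
river: ρ → (11,5,-9)
river: ρ → (-9,13,7)
river: ρ → (7,15,-7)
river: ρ → (-7,13,9)
river: ρ → (9,5,-11)
river: ρ → (-11,17,3)
river: ρ → (3,19,-5)
river: ρ → (-5,11,15)
river: ρ → (15,19,-1)
river: ρ → (-1,19,15)
river: ρ → (15,11,-5)
river: ρ → (-5,19,3)
river: ρ → (3,17,-11)
river: ρ → (-11,5,9)
ρ-cycle length = 26 (tail of 0 descent steps not counted)

26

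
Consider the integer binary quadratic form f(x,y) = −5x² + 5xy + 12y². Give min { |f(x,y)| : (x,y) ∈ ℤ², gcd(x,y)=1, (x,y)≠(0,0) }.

descent: ρ → (12,-5,-5)
descent: ρ → (-5,15,2)  [lands on river]
river: ρ → (2,13,-12)
river: ρ → (-12,11,3)
river: ρ → (3,13,-8)
river: ρ → (-8,3,8)
river: ρ → (8,13,-3)
river: ρ → (-3,11,12)
river: ρ → (12,13,-2)
river: ρ → (-2,15,5)
river: ρ → (5,15,-2)
river: ρ → (-2,13,12)
river: ρ → (12,11,-3)
river: ρ → (-3,13,8)
river: ρ → (8,3,-8)
river: ρ → (-8,13,3)
river: ρ → (3,11,-12)
river: ρ → (-12,13,2)
river: ρ → (2,15,-5)
closes: descent 2, river 18
min |a| on river = 2

2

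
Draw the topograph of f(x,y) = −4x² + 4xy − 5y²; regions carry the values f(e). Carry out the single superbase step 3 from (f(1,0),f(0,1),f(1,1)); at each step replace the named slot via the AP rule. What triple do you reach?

start (-4,-5,-5) = (f(1,0),f(0,1),f(1,1))
replace slot 3: 2·((-4)+(-5)) − (-5) = -13 → (-4,-5,-13)

-4,-5,-13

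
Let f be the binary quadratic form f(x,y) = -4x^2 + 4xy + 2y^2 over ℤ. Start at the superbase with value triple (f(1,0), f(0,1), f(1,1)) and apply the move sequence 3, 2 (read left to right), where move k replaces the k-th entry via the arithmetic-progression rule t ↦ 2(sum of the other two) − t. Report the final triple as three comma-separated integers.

start (-4,2,2) = (f(1,0),f(0,1),f(1,1))
replace slot 3: 2·((-4)+2) − 2 = -6 → (-4,2,-6)
replace slot 2: 2·((-4)+(-6)) − 2 = -22 → (-4,-22,-6)

-4,-22,-6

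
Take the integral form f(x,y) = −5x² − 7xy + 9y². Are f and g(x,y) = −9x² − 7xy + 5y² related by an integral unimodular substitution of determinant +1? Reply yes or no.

D₁ = 229, D₂ = 229
river cycle of f (length 6): (9, 7, -5), (-5, 13, 3), (3, 11, -9), (-9, 7, 5), (5, 13, -3), (-3, 11, 9)
river cycle of g (length 6): (5, 7, -9), (-9, 11, 3), (3, 13, -5), (-5, 7, 9), (9, 11, -3), (-3, 13, 5)
cycles differ ⇒ inequivalent

no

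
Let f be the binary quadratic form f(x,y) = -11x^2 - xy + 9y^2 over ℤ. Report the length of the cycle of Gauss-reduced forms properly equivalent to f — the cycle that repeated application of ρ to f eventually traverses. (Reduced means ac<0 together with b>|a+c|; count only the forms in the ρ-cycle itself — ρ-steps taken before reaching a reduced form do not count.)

D = 397, ⌊√D⌋ = 19
descent: ρ → (9,19,-1)  [lands on river]
river: ρ → (-1,19,9)
river: ρ → (9,17,-3)
river: ρ → (-3,19,3)
river: ρ → (3,17,-9)
river: ρ → (-9,19,1)
river: ρ → (1,19,-9)
river: ρ → (-9,17,3)
river: ρ → (3,19,-3)
river: ρ → (-3,17,9)
ρ-cycle length = 10 (tail of 1 descent step not counted)

10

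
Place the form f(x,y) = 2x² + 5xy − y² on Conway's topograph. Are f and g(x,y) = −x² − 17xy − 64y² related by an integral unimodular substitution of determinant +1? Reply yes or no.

D₁ = 33, D₂ = 33
river cycle of f (length 4): (-1, 5, 2), (2, 3, -3), (-3, 3, 2), (2, 5, -1)
river cycle of g (length 4): (-1, 5, 2), (2, 3, -3), (-3, 3, 2), (2, 5, -1)
cycles coincide ⇒ equivalent

yes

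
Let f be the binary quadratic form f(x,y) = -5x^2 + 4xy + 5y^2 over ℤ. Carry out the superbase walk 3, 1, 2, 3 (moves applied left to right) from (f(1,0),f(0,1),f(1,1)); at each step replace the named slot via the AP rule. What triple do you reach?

start (-5,5,4) = (f(1,0),f(0,1),f(1,1))
replace slot 3: 2·((-5)+5) − 4 = -4 → (-5,5,-4)
replace slot 1: 2·(5+(-4)) − (-5) = 7 → (7,5,-4)
replace slot 2: 2·(7+(-4)) − 5 = 1 → (7,1,-4)
replace slot 3: 2·(7+1) − (-4) = 20 → (7,1,20)

7,1,20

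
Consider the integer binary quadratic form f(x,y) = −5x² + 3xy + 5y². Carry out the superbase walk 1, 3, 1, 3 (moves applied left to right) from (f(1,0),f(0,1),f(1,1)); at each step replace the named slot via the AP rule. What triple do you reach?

start (-5,5,3) = (f(1,0),f(0,1),f(1,1))
replace slot 1: 2·(5+3) − (-5) = 21 → (21,5,3)
replace slot 3: 2·(21+5) − 3 = 49 → (21,5,49)
replace slot 1: 2·(5+49) − 21 = 87 → (87,5,49)
replace slot 3: 2·(87+5) − 49 = 135 → (87,5,135)

87,5,135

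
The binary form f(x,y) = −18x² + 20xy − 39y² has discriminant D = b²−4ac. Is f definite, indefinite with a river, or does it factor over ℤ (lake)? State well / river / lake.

D = b²−4ac = 20² − 4·(-18)·(-39) = -2408
D < 0 ⇒ definite ⇒ every region one sign ⇒ single well

well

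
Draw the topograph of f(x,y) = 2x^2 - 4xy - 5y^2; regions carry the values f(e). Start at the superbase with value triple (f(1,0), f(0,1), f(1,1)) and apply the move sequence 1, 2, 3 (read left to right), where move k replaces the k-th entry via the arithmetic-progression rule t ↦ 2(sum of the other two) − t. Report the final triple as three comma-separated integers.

start (2,-5,-7) = (f(1,0),f(0,1),f(1,1))
replace slot 1: 2·((-5)+(-7)) − 2 = -26 → (-26,-5,-7)
replace slot 2: 2·((-26)+(-7)) − (-5) = -61 → (-26,-61,-7)
replace slot 3: 2·((-26)+(-61)) − (-7) = -167 → (-26,-61,-167)

-26,-61,-167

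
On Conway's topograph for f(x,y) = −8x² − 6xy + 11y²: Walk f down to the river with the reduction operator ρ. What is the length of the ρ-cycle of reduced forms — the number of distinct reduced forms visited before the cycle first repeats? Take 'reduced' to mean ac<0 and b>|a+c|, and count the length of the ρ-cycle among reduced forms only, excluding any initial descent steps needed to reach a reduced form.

D = 388, ⌊√D⌋ = 19
descent: ρ → (11,6,-8)  [lands on river]
river: ρ → (-8,10,9)
river: ρ → (9,8,-9)
river: ρ → (-9,10,8)
river: ρ → (8,6,-11)
river: ρ → (-11,16,3)
river: ρ → (3,14,-16)
river: ρ → (-16,18,1)
river: ρ → (1,18,-16)
river: ρ → (-16,14,3)
river: ρ → (3,16,-11)
river: ρ → (-11,6,8)
river: ρ → (8,10,-9)
river: ρ → (-9,8,9)
river: ρ → (9,10,-8)
river: ρ → (-8,6,11)
river: ρ → (11,16,-3)
river: ρ → (-3,14,16)
river: ρ → (16,18,-1)
river: ρ → (-1,18,16)
river: ρ → (16,14,-3)
river: ρ → (-3,16,11)
ρ-cycle length = 22 (tail of 1 descent step not counted)

22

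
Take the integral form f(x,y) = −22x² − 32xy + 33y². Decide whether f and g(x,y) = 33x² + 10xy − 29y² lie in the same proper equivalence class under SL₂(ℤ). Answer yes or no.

D₁ = 3928, D₂ = 3928
river cycle of f (length 10): (33, 32, -22), (-22, 56, 9), (9, 52, -34), (-34, 16, 27), (27, 38, -23), (-23, 54, 11), (11, 56, -18), (-18, 52, 17), (17, 50, -21), (-21, 34, 33)
river cycle of g (length 8): (-29, 48, 14), (14, 36, -47), (-47, 58, 3), (3, 62, -7), (-7, 50, 51), (51, 52, -6), (-6, 56, 33), (33, 10, -29)
cycles differ ⇒ inequivalent

no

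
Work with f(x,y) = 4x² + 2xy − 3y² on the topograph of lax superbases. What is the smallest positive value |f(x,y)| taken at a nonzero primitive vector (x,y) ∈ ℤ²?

river: ρ → (-3,4,3)
river: ρ → (3,2,-4)
river: ρ → (-4,6,1)
river: ρ → (1,6,-4)
river: ρ → (-4,2,3)
river: ρ → (3,4,-3)
river: ρ → (-3,2,4)
river: ρ → (4,6,-1)
river: ρ → (-1,6,4)
river: ρ → (4,2,-3)
closes: descent 0, river 10
min |a| on river = 1

1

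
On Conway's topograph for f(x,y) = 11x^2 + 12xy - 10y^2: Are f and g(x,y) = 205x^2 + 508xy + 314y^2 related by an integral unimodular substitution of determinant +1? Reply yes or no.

D₁ = 584, D₂ = 584
river cycle of f (length 8): (-10, 8, 13), (13, 18, -5), (-5, 22, 5), (5, 18, -13), (-13, 8, 10), (10, 12, -11), (-11, 10, 11), (11, 12, -10)
river cycle of g (length 8): (11, 12, -10), (-10, 8, 13), (13, 18, -5), (-5, 22, 5), (5, 18, -13), (-13, 8, 10), (10, 12, -11), (-11, 10, 11)
cycles coincide ⇒ equivalent

yes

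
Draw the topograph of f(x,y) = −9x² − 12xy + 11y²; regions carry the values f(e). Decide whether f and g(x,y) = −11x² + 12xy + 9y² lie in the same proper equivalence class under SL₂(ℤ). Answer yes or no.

D₁ = 540, D₂ = 540
river cycle of f (length 8): (11, 12, -9), (-9, 6, 14), (14, 22, -1), (-1, 22, 14), (14, 6, -9), (-9, 12, 11), (11, 10, -10), (-10, 10, 11)
river cycle of g (length 8): (9, 6, -14), (-14, 22, 1), (1, 22, -14), (-14, 6, 9), (9, 12, -11), (-11, 10, 10), (10, 10, -11), (-11, 12, 9)
cycles differ ⇒ inequivalent

no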